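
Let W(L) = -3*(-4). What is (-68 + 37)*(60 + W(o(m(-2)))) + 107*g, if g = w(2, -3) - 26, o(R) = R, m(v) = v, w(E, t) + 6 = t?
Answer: -5977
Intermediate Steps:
w(E, t) = -6 + t
g = -35 (g = (-6 - 3) - 26 = -9 - 26 = -35)
W(L) = 12
(-68 + 37)*(60 + W(o(m(-2)))) + 107*g = (-68 + 37)*(60 + 12) + 107*(-35) = -31*72 - 3745 = -2232 - 3745 = -5977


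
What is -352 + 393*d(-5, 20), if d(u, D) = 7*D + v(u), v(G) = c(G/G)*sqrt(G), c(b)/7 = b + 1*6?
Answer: 54668 + 19257*I*sqrt(5) ≈ 54668.0 + 43060.0*I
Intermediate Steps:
c(b) = 42 + 7*b (c(b) = 7*(b + 1*6) = 7*(b + 6) = 7*(6 + b) = 42 + 7*b)
v(G) = 49*sqrt(G) (v(G) = (42 + 7*(G/G))*sqrt(G) = (42 + 7*1)*sqrt(G) = (42 + 7)*sqrt(G) = 49*sqrt(G))
d(u, D) = 7*D + 49*sqrt(u)
-352 + 393*d(-5, 20) = -352 + 393*(7*20 + 49*sqrt(-5)) = -352 + 393*(140 + 49*(I*sqrt(5))) = -352 + 393*(140 + 49*I*sqrt(5)) = -352 + (55020 + 19257*I*sqrt(5)) = 54668 + 19257*I*sqrt(5)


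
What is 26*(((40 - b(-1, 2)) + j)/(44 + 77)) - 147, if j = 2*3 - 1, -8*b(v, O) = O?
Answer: -33221/242 ≈ -137.28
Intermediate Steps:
b(v, O) = -O/8
j = 5 (j = 6 - 1 = 5)
26*(((40 - b(-1, 2)) + j)/(44 + 77)) - 147 = 26*(((40 - (-1)*2/8) + 5)/(44 + 77)) - 147 = 26*(((40 - 1*(-1/4)) + 5)/121) - 147 = 26*(((40 + 1/4) + 5)*(1/121)) - 147 = 26*((161/4 + 5)*(1/121)) - 147 = 26*((181/4)*(1/121)) - 147 = 26*(181/484) - 147 = 2353/242 - 147 = -33221/242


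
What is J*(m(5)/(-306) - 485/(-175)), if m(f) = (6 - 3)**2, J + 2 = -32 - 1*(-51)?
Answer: 3263/70 ≈ 46.614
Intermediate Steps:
J = 17 (J = -2 + (-32 - 1*(-51)) = -2 + (-32 + 51) = -2 + 19 = 17)
m(f) = 9 (m(f) = 3**2 = 9)
J*(m(5)/(-306) - 485/(-175)) = 17*(9/(-306) - 485/(-175)) = 17*(9*(-1/306) - 485*(-1/175)) = 17*(-1/34 + 97/35) = 17*(3263/1190) = 3263/70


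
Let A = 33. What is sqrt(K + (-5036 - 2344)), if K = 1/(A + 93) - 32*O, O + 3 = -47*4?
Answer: I*sqrt(2236738)/42 ≈ 35.609*I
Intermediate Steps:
O = -191 (O = -3 - 47*4 = -3 - 188 = -191)
K = 770113/126 (K = 1/(33 + 93) - 32*(-191) = 1/126 + 6112 = 770113/126 ≈ 6112.0)
sqrt(K + (-5036 - 2344)) = sqrt(770113/126 + (-5036 - 2344)) = sqrt(770113/126 - 7380) = sqrt(-159767/126) = I*sqrt(2236738)/42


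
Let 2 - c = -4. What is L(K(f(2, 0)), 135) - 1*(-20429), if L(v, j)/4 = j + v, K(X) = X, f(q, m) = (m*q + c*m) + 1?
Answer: 20973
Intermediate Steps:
c = 6 (c = 2 - 1*(-4) = 2 + 4 = 6)
f(q, m) = 1 + 6*m + m*q (f(q, m) = (m*q + 6*m) + 1 = (6*m + m*q) + 1 = 1 + 6*m + m*q)
L(v, j) = 4*j + 4*v (L(v, j) = 4*(j + v) = 4*j + 4*v)
L(K(f(2, 0)), 135) - 1*(-20429) = (4*135 + 4*(1 + 6*0 + 0*2)) - 1*(-20429) = (540 + 4*(1 + 0 + 0)) + 20429 = (540 + 4*1) + 20429 = (540 + 4) + 20429 = 544 + 20429 = 20973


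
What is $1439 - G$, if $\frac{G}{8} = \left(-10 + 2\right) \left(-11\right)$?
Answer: $735$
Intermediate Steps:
$G = 704$ ($G = 8 \left(-10 + 2\right) \left(-11\right) = 8 \left(\left(-8\right) \left(-11\right)\right) = 8 \cdot 88 = 704$)
$1439 - G = 1439 - 704 = 735$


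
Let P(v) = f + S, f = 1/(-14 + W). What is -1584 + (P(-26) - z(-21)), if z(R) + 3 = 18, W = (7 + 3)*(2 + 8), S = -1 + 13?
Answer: -136481/86 ≈ -1587.0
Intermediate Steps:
S = 12
W = 100 (W = 10*10 = 100)
z(R) = 15 (z(R) = -3 + 18 = 15)
f = 1/86 (f = 1/(-14 + 100) = 1/86 ≈ 0.011628)
P(v) = 1033/86 (P(v) = 1/86 + 12 = 1033/86)
-1584 + (P(-26) - z(-21)) = -1584 + (1033/86 - 1*15) = -1584 + (1033/86 - 15) = -1584 - 257/86 = -136481/86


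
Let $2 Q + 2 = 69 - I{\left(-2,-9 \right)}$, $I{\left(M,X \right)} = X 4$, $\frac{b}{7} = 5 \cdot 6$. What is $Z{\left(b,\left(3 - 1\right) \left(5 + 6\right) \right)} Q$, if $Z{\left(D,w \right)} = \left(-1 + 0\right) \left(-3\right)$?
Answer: $\frac{309}{2} \approx 154.5$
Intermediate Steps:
$b = 210$ ($b = 7 \cdot 5 \cdot 6 = 7 \cdot 30 = 210$)
$I{\left(M,X \right)} = 4 X$
$Z{\left(D,w \right)} = 3$ ($Z{\left(D,w \right)} = \left(-1\right) \left(-3\right) = 3$)
$Q = \frac{103}{2}$ ($Q = -1 + \frac{69 - 4 \left(-9\right)}{2} = -1 + \frac{69 - -36}{2} = -1 + \frac{69 + 36}{2} = -1 + \frac{1}{2} \cdot 105 = -1 + \frac{105}{2} = \frac{103}{2} \approx 51.5$)
$Z{\left(b,\left(3 - 1\right) \left(5 + 6\right) \right)} Q = 3 \cdot \frac{103}{2} = \frac{309}{2}$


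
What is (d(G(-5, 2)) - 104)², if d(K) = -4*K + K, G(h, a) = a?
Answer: 12100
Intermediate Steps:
d(K) = -3*K
(d(G(-5, 2)) - 104)² = (-3*2 - 104)² = (-6 - 104)² = (-110)² = 12100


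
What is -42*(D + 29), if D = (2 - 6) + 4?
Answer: -1218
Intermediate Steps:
D = 0 (D = -4 + 4 = 0)
-42*(D + 29) = -42*(0 + 29) = -42*29 = -1218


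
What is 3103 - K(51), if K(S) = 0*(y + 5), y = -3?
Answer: 3103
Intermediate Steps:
K(S) = 0 (K(S) = 0*(-3 + 5) = 0*2 = 0)
3103 - K(51) = 3103 - 1*0 = 3103 + 0 = 3103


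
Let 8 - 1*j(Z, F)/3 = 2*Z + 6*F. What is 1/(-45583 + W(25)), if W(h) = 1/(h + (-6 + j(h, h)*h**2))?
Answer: -359981/16409013924 ≈ -2.1938e-5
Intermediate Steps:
j(Z, F) = 24 - 18*F - 6*Z (j(Z, F) = 24 - 3*(2*Z + 6*F) = 24 + (-18*F - 6*Z) = 24 - 18*F - 6*Z)
W(h) = 1/(-6 + h + h**2*(24 - 24*h)) (W(h) = 1/(h + (-6 + (24 - 18*h - 6*h)*h**2)) = 1/(h + (-6 + (24 - 24*h)*h**2)) = 1/(h + (-6 + h**2*(24 - 24*h))) = 1/(-6 + h + h**2*(24 - 24*h)))
1/(-45583 + W(25)) = 1/(-45583 - 1/(6 - 1*25 + 24*25**2*(-1 + 25))) = 1/(-45583 - 1/(6 - 25 + 24*625*24)) = 1/(-45583 - 1/(6 - 25 + 360000)) = 1/(-45583 - 1/359981) = 1/(-16409013924/359981) = -359981/16409013924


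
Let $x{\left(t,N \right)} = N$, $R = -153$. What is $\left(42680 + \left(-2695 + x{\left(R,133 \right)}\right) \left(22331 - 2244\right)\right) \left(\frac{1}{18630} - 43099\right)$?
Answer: $\frac{20643528540967483}{9315} \approx 2.2162 \cdot 10^{12}$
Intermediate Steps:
$\left(42680 + \left(-2695 + x{\left(R,133 \right)}\right) \left(22331 - 2244\right)\right) \left(\frac{1}{18630} - 43099\right) = \left(42680 + \left(-2695 + 133\right) \left(22331 - 2244\right)\right) \left(\frac{1}{18630} - 43099\right) = \left(42680 - 51462894\right) \left(\frac{1}{18630} - 43099\right) = \left(42680 - 51462894\right) \left(- \frac{802934369}{18630}\right) = \left(-51420214\right) \left(- \frac{802934369}{18630}\right) = \frac{20643528540967483}{9315}$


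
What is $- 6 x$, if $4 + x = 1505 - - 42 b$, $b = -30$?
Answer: $-1446$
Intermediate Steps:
$x = 241$ ($x = -4 + \left(1505 - \left(-42\right) \left(-30\right)\right) = -4 + \left(1505 - 1260\right) = -4 + 245 = 241$)
$- 6 x = \left(-6\right) 241 = -1446$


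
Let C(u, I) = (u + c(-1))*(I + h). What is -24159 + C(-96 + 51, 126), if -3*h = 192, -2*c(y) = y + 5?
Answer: -27073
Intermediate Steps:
c(y) = -5/2 - y/2 (c(y) = -(y + 5)/2 = -(5 + y)/2 = -5/2 - y/2)
h = -64 (h = -⅓*192 = -64)
C(u, I) = (-64 + I)*(-2 + u) (C(u, I) = (u + (-5/2 - ½*(-1)))*(I - 64) = (u + (-5/2 + ½))*(-64 + I) = (u - 2)*(-64 + I) = (-2 + u)*(-64 + I) = (-64 + I)*(-2 + u))
-24159 + C(-96 + 51, 126) = -24159 + (128 - 64*(-96 + 51) - 2*126 + 126*(-96 + 51)) = -24159 + (128 - 64*(-45) - 252 + 126*(-45)) = -24159 + (128 + 2880 - 252 - 5670) = -24159 - 2914 = -27073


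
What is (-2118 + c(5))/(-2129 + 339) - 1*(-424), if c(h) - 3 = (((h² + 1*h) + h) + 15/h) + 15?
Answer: 380511/895 ≈ 425.15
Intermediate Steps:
c(h) = 18 + h² + 2*h + 15/h (c(h) = 3 + ((((h² + 1*h) + h) + 15/h) + 15) = 3 + ((((h² + h) + h) + 15/h) + 15) = 3 + ((((h + h²) + h) + 15/h) + 15) = 3 + (((h² + 2*h) + 15/h) + 15) = 3 + ((h² + 2*h + 15/h) + 15) = 3 + (15 + h² + 2*h + 15/h) = 18 + h² + 2*h + 15/h)
(-2118 + c(5))/(-2129 + 339) - 1*(-424) = (-2118 + (18 + 5² + 2*5 + 15/5))/(-2129 + 339) - 1*(-424) = (-2118 + (18 + 25 + 10 + 15*(⅕)))/(-1790) + 424 = (-2118 + (18 + 25 + 10 + 3))*(-1/1790) + 424 = (-2118 + 56)*(-1/1790) + 424 = -2062*(-1/1790) + 424 = 1031/895 + 424 = 380511/895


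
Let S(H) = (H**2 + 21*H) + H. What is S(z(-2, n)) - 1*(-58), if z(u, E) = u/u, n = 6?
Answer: 81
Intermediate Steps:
z(u, E) = 1
S(H) = H**2 + 22*H
S(z(-2, n)) - 1*(-58) = 1*(22 + 1) - 1*(-58) = 1*23 + 58 = 23 + 58 = 81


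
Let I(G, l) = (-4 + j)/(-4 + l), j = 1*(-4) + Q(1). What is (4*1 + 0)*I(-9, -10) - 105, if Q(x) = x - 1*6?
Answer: -709/7 ≈ -101.29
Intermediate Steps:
Q(x) = -6 + x (Q(x) = x - 6 = -6 + x)
j = -9 (j = 1*(-4) + (-6 + 1) = -4 - 5 = -9)
I(G, l) = -13/(-4 + l) (I(G, l) = (-4 - 9)/(-4 + l) = -13/(-4 + l))
(4*1 + 0)*I(-9, -10) - 105 = (4*1 + 0)*(-13/(-4 - 10)) - 105 = (4 + 0)*(-13/(-14)) - 105 = 4*(-13*(-1/14)) - 105 = 4*(13/14) - 105 = 26/7 - 105 = -709/7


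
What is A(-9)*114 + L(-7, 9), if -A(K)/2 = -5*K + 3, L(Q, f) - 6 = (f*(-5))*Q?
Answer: -10623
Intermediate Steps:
L(Q, f) = 6 - 5*Q*f (L(Q, f) = 6 + (f*(-5))*Q = 6 + (-5*f)*Q = 6 - 5*Q*f)
A(K) = -6 + 10*K (A(K) = -2*(-5*K + 3) = -2*(3 - 5*K) = -6 + 10*K)
A(-9)*114 + L(-7, 9) = (-6 + 10*(-9))*114 + (6 - 5*(-7)*9) = (-6 - 90)*114 + (6 + 315) = -96*114 + 321 = -10944 + 321 = -10623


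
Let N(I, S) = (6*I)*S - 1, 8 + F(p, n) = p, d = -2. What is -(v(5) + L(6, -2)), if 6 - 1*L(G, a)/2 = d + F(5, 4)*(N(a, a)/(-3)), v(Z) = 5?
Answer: 25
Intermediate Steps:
F(p, n) = -8 + p
N(I, S) = -1 + 6*I*S (N(I, S) = 6*I*S - 1 = -1 + 6*I*S)
L(G, a) = 18 - 12*a² (L(G, a) = 12 - 2*(-2 + (-8 + 5)*((-1 + 6*a*a)/(-3))) = 12 - 2*(-2 - 3*(-1 + 6*a²)*(-1)/3) = 12 - 2*(-2 - 3*(⅓ - 2*a²)) = 12 - 2*(-2 + (-1 + 6*a²)) = 12 - 2*(-3 + 6*a²) = 12 + (6 - 12*a²) = 18 - 12*a²)
-(v(5) + L(6, -2)) = -(5 + (18 - 12*(-2)²)) = -(5 + (18 - 12*4)) = -(5 + (18 - 48)) = -(5 - 30) = -1*(-25) = 25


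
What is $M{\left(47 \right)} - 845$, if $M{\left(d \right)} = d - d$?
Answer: $-845$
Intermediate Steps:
$M{\left(d \right)} = 0$
$M{\left(47 \right)} - 845 = 0 - 845 = -845$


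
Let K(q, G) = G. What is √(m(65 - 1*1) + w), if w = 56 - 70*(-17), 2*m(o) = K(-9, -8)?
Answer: 3*√138 ≈ 35.242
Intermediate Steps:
m(o) = -4 (m(o) = (½)*(-8) = -4)
w = 1246 (w = 56 + 1190 = 1246)
√(m(65 - 1*1) + w) = √(-4 + 1246) = √1242 = 3*√138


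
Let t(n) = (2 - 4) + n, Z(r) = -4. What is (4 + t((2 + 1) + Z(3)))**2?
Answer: 1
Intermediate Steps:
t(n) = -2 + n
(4 + t((2 + 1) + Z(3)))**2 = (4 + (-2 + ((2 + 1) - 4)))**2 = (4 + (-2 + (3 - 4)))**2 = (4 + (-2 - 1))**2 = (4 - 3)**2 = 1**2 = 1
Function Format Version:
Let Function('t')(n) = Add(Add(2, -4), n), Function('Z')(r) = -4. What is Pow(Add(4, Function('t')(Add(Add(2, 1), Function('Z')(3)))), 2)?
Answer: 1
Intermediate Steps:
Function('t')(n) = Add(-2, n)
Pow(Add(4, Function('t')(Add(Add(2, 1), Function('Z')(3)))), 2) = Pow(Add(4, Add(-2, Add(Add(2, 1), -4))), 2) = Pow(Add(4, Add(-2, Add(3, -4))), 2) = Pow(Add(4, Add(-2, -1)), 2) = Pow(Add(4, -3), 2) = Pow(1, 2) = 1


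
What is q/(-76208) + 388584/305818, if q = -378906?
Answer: 3306579195/529676776 ≈ 6.2426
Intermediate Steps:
q/(-76208) + 388584/305818 = -378906/(-76208) + 388584/305818 = -378906*(-1/76208) + 388584*(1/305818) = 17223/3464 + 194292/152909 = 3306579195/529676776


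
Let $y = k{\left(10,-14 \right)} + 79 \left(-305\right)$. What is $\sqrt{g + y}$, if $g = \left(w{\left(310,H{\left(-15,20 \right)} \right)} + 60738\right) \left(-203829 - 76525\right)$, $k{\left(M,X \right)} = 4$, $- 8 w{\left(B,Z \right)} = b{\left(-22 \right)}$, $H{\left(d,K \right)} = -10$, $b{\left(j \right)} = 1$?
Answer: $\frac{i \sqrt{68112521195}}{2} \approx 1.3049 \cdot 10^{5} i$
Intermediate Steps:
$w{\left(B,Z \right)} = - \frac{1}{8}$ ($w{\left(B,Z \right)} = \left(- \frac{1}{8}\right) 1 = - \frac{1}{8}$)
$g = - \frac{68112424831}{4}$ ($g = \left(- \frac{1}{8} + 60738\right) \left(-203829 - 76525\right) = \frac{485903}{8} \left(-280354\right) = - \frac{68112424831}{4} \approx -1.7028 \cdot 10^{10}$)
$y = -24091$ ($y = 4 + 79 \left(-305\right) = 4 - 24095 = -24091$)
$\sqrt{g + y} = \sqrt{- \frac{68112424831}{4} - 24091} = \sqrt{- \frac{68112521195}{4}} = \frac{i \sqrt{68112521195}}{2}$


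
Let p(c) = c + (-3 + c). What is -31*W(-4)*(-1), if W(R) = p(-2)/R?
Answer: 217/4 ≈ 54.250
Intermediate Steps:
p(c) = -3 + 2*c
W(R) = -7/R (W(R) = (-3 + 2*(-2))/R = (-3 - 4)/R = -7/R)
-31*W(-4)*(-1) = -(-217)/(-4)*(-1) = -(-217)*(-1)/4*(-1) = -31*7/4*(-1) = -217/4*(-1) = 217/4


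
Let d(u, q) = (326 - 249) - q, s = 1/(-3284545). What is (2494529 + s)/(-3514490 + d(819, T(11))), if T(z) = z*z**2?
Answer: -421817996/594502645 ≈ -0.70953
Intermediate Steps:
s = -1/3284545 ≈ -3.0446e-7
T(z) = z**3
d(u, q) = 77 - q
(2494529 + s)/(-3514490 + d(819, T(11))) = (2494529 - 1/3284545)/(-3514490 + (77 - 1*11**3)) = 8193392754304/(3284545*(-3514490 + (77 - 1*1331))) = 8193392754304/(3284545*(-3514490 + (77 - 1331))) = 8193392754304/(3284545*(-3514490 - 1254)) = (8193392754304/3284545)/(-3515744) = (8193392754304/3284545)*(-1/3515744) = -421817996/594502645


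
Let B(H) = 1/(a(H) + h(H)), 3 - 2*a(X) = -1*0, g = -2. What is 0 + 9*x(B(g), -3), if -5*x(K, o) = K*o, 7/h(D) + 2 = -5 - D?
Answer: 54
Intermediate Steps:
a(X) = 3/2 (a(X) = 3/2 - (-1)*0/2 = 3/2 - ½*0 = 3/2 + 0 = 3/2)
h(D) = 7/(-7 - D) (h(D) = 7/(-2 + (-5 - D)) = 7/(-7 - D))
B(H) = 1/(3/2 - 7/(7 + H))
x(K, o) = -K*o/5
0 + 9*x(B(g), -3) = 0 + 9*(-⅕*2*(7 - 2)/(7 + 3*(-2))*(-3)) = 0 + 9*(-⅕*2*5/(7 - 6)*(-3)) = 0 + 9*(-⅕*2*5/1*(-3)) = 0 + 9*(-⅕*2*1*5*(-3)) = 0 + 9*(-⅕*10*(-3)) = 0 + 9*6 = 0 + 54 = 54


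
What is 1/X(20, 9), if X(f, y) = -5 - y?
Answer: -1/14 ≈ -0.071429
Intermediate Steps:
1/X(20, 9) = 1/(-5 - 1*9) = 1/(-5 - 9) = 1/(-14) = -1/14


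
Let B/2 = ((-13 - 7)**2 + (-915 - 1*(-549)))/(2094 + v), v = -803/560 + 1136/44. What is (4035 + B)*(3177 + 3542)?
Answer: 353783102997475/13049247 ≈ 2.7111e+7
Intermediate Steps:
v = 150207/6160 (v = -803*1/560 + 1136*(1/44) = -803/560 + 284/11 = 150207/6160 ≈ 24.384)
B = 418880/13049247 (B = 2*(((-13 - 7)**2 + (-915 - 1*(-549)))/(2094 + 150207/6160)) = 2*(((-20)**2 + (-915 + 549))/(13049247/6160)) = 2*((400 - 366)*(6160/13049247)) = 2*(34*(6160/13049247)) = 2*(209440/13049247) = 418880/13049247 ≈ 0.032100)
(4035 + B)*(3177 + 3542) = (4035 + 418880/13049247)*(3177 + 3542) = (52654130525/13049247)*6719 = 353783102997475/13049247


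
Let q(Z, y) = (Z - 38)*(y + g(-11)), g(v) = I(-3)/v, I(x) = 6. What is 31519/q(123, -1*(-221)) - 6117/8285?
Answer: 322323488/341549125 ≈ 0.94371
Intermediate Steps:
g(v) = 6/v
q(Z, y) = (-38 + Z)*(-6/11 + y) (q(Z, y) = (Z - 38)*(y + 6/(-11)) = (-38 + Z)*(y + 6*(-1/11)) = (-38 + Z)*(y - 6/11) = (-38 + Z)*(-6/11 + y))
31519/q(123, -1*(-221)) - 6117/8285 = 31519/(228/11 - (-38)*(-221) - 6/11*123 + 123*(-1*(-221))) - 6117/8285 = 31519/(228/11 - 38*221 - 738/11 + 123*221) - 6117*1/8285 = 31519/(228/11 - 8398 - 738/11 + 27183) - 6117/8285 = 31519/(206125/11) - 6117/8285 = 31519*(11/206125) - 6117/8285 = 346709/206125 - 6117/8285 = 322323488/341549125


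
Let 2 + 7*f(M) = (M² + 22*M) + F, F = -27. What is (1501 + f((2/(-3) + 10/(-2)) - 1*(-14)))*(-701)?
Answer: -67700477/63 ≈ -1.0746e+6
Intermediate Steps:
f(M) = -29/7 + M²/7 + 22*M/7 (f(M) = -2/7 + ((M² + 22*M) - 27)/7 = -2/7 + (-27 + M² + 22*M)/7 = -2/7 + (-27/7 + M²/7 + 22*M/7) = -29/7 + M²/7 + 22*M/7)
(1501 + f((2/(-3) + 10/(-2)) - 1*(-14)))*(-701) = (1501 + (-29/7 + ((2/(-3) + 10/(-2)) - 1*(-14))²/7 + 22*((2/(-3) + 10/(-2)) - 1*(-14))/7))*(-701) = (1501 + (-29/7 + ((2*(-⅓) + 10*(-½)) + 14)²/7 + 22*((2*(-⅓) + 10*(-½)) + 14)/7))*(-701) = (1501 + (-29/7 + ((-⅔ - 5) + 14)²/7 + 22*((-⅔ - 5) + 14)/7))*(-701) = (1501 + (-29/7 + (-17/3 + 14)²/7 + 22*(-17/3 + 14)/7))*(-701) = (1501 + (-29/7 + (25/3)²/7 + (22/7)*(25/3)))*(-701) = (1501 + (-29/7 + (⅐)*(625/9) + 550/21))*(-701) = (1501 + (-29/7 + 625/63 + 550/21))*(-701) = (1501 + 2014/63)*(-701) = (96577/63)*(-701) = -67700477/63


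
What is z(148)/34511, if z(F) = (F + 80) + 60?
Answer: 288/34511 ≈ 0.0083452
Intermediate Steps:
z(F) = 140 + F (z(F) = (80 + F) + 60 = 140 + F)
z(148)/34511 = (140 + 148)/34511 = 288*(1/34511) = 288/34511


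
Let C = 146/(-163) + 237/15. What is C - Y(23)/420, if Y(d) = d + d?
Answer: 101285/6846 ≈ 14.795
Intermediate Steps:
Y(d) = 2*d
C = 12147/815 (C = 146*(-1/163) + 237*(1/15) = -146/163 + 79/5 = 12147/815 ≈ 14.904)
C - Y(23)/420 = 12147/815 - 2*23/420 = 12147/815 - 46/420 = 12147/815 - 1*23/210 = 12147/815 - 23/210 = 101285/6846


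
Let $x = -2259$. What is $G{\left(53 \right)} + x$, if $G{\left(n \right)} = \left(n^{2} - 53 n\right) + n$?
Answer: $-2206$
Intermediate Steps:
$G{\left(n \right)} = n^{2} - 52 n$
$G{\left(53 \right)} + x = 53 \left(-52 + 53\right) - 2259 = 53 \cdot 1 - 2259 = 53 - 2259 = -2206$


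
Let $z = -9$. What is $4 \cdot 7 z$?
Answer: $-252$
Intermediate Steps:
$4 \cdot 7 z = 4 \cdot 7 \left(-9\right) = 28 \left(-9\right) = -252$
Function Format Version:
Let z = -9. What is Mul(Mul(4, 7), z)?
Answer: -252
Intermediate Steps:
Mul(Mul(4, 7), z) = Mul(Mul(4, 7), -9) = Mul(28, -9) = -252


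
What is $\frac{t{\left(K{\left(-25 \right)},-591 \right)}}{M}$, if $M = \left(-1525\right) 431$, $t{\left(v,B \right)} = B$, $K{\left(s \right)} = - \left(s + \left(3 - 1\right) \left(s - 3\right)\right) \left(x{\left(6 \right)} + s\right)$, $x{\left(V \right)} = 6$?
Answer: $\frac{591}{657275} \approx 0.00089917$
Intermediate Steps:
$K{\left(s \right)} = - \left(-6 + 3 s\right) \left(6 + s\right)$ ($K{\left(s \right)} = - \left(s + \left(3 - 1\right) \left(s - 3\right)\right) \left(6 + s\right) = - \left(s + 2 \left(-3 + s\right)\right) \left(6 + s\right) = - \left(s + \left(-6 + 2 s\right)\right) \left(6 + s\right) = - \left(-6 + 3 s\right) \left(6 + s\right)$)
$M = -657275$
$\frac{t{\left(K{\left(-25 \right)},-591 \right)}}{M} = - \frac{591}{-657275} = \left(-591\right) \left(- \frac{1}{657275}\right) = \frac{591}{657275}$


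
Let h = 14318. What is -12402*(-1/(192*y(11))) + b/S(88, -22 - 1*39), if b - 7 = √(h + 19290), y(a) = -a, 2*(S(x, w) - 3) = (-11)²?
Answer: -257581/44704 + 4*√8402/127 ≈ -2.8749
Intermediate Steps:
S(x, w) = 127/2 (S(x, w) = 3 + (½)*(-11)² = 3 + (½)*121 = 3 + 121/2 = 127/2)
b = 7 + 2*√8402 (b = 7 + √(14318 + 19290) = 7 + √33608 = 7 + 2*√8402 ≈ 190.32)
-12402*(-1/(192*y(11))) + b/S(88, -22 - 1*39) = -12402/(-1*11*(-192)) + (7 + 2*√8402)/(127/2) = -12402/((-11*(-192))) + (7 + 2*√8402)*(2/127) = -12402/2112 + (14/127 + 4*√8402/127) = -12402*1/2112 + (14/127 + 4*√8402/127) = -2067/352 + (14/127 + 4*√8402/127) = -257581/44704 + 4*√8402/127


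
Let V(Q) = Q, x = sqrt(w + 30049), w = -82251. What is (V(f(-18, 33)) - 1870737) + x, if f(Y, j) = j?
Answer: -1870704 + I*sqrt(52202) ≈ -1.8707e+6 + 228.48*I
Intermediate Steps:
x = I*sqrt(52202) (x = sqrt(-82251 + 30049) = sqrt(-52202) = I*sqrt(52202) ≈ 228.48*I)
(V(f(-18, 33)) - 1870737) + x = (33 - 1870737) + I*sqrt(52202) = -1870704 + I*sqrt(52202)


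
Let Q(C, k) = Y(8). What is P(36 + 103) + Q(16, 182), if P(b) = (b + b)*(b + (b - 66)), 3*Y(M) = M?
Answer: 176816/3 ≈ 58939.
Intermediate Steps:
Y(M) = M/3
P(b) = 2*b*(-66 + 2*b) (P(b) = (2*b)*(b + (-66 + b)) = (2*b)*(-66 + 2*b) = 2*b*(-66 + 2*b))
Q(C, k) = 8/3 (Q(C, k) = (1/3)*8 = 8/3)
P(36 + 103) + Q(16, 182) = 4*(36 + 103)*(-33 + (36 + 103)) + 8/3 = 4*139*(-33 + 139) + 8/3 = 4*139*106 + 8/3 = 58936 + 8/3 = 176816/3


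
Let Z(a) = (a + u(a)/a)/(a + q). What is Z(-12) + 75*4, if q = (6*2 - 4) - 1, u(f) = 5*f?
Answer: 1507/5 ≈ 301.40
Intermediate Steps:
q = 7 (q = (12 - 4) - 1 = 8 - 1 = 7)
Z(a) = (5 + a)/(7 + a) (Z(a) = (a + (5*a)/a)/(a + 7) = (a + 5)/(7 + a) = (5 + a)/(7 + a))
Z(-12) + 75*4 = (5 - 12)/(7 - 12) + 75*4 = -7/(-5) + 300 = -1/5*(-7) + 300 = 7/5 + 300 = 1507/5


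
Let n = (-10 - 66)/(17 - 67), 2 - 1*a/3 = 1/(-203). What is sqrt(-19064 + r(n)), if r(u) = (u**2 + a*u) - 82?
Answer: 2*I*sqrt(123205555151)/5075 ≈ 138.33*I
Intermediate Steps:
a = 1221/203 (a = 6 - 3/(-203) = 6 - 3*(-1/203) = 6 + 3/203 = 1221/203 ≈ 6.0148)
n = 38/25 (n = -76/(-50) = -76*(-1/50) = 38/25 ≈ 1.5200)
r(u) = -82 + u**2 + 1221*u/203 (r(u) = (u**2 + 1221*u/203) - 82 = -82 + u**2 + 1221*u/203)
sqrt(-19064 + r(n)) = sqrt(-19064 + (-82 + (38/25)**2 + (1221/203)*(38/25))) = sqrt(-19064 + (-82 + 1444/625 + 46398/5075)) = sqrt(-19064 - 8950668/126875) = sqrt(-2427695668/126875) = 2*I*sqrt(123205555151)/5075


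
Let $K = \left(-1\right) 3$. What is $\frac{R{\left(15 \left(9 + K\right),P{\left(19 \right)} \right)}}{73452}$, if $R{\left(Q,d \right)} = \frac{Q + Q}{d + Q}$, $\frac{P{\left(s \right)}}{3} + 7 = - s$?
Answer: $\frac{5}{24484} \approx 0.00020422$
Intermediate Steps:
$K = -3$
$P{\left(s \right)} = -21 - 3 s$ ($P{\left(s \right)} = -21 + 3 \left(- s\right) = -21 - 3 s$)
$R{\left(Q,d \right)} = \frac{2 Q}{Q + d}$
$\frac{R{\left(15 \left(9 + K\right),P{\left(19 \right)} \right)}}{73452} = \frac{2 \cdot 15 \left(9 - 3\right) \frac{1}{15 \left(9 - 3\right) - 78}}{73452} = \frac{2 \cdot 15 \cdot 6}{15 \cdot 6 - 78} \cdot \frac{1}{73452} = 2 \cdot 90 \frac{1}{90 - 78} \cdot \frac{1}{73452} = 2 \cdot 90 \cdot \frac{1}{12} \cdot \frac{1}{73452} = 15 \cdot \frac{1}{73452} = \frac{5}{24484}$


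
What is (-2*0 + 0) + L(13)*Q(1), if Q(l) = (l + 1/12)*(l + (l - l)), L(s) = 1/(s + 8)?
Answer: 13/252 ≈ 0.051587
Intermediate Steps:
L(s) = 1/(8 + s)
Q(l) = l*(1/12 + l) (Q(l) = (l + 1/12)*(l + 0) = (1/12 + l)*l = l*(1/12 + l))
(-2*0 + 0) + L(13)*Q(1) = (-2*0 + 0) + (1*(1/12 + 1))/(8 + 13) = (0 + 0) + (1*(13/12))/21 = 0 + (1/21)*(13/12) = 0 + 13/252 = 13/252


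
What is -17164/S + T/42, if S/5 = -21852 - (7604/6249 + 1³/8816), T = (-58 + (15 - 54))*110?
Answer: -32094697933399979/126411557567505 ≈ -253.89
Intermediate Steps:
T = -10670 (T = (-58 - 39)*110 = -97*110 = -10670)
S = -6019597979405/55091184 (S = 5*(-21852 - (7604/6249 + 1³/8816)) = 5*(-21852 - (7604*(1/6249) + 1*(1/8816))) = 5*(-21852 - (7604/6249 + 1/8816)) = 5*(-21852 - 1*67043113/55091184) = 5*(-21852 - 67043113/55091184) = 5*(-1203919595881/55091184) = -6019597979405/55091184 ≈ -1.0927e+5)
-17164/S + T/42 = -17164/(-6019597979405/55091184) - 10670/42 = -17164*(-55091184/6019597979405) - 10670*1/42 = 945585082176/6019597979405 - 5335/21 = -32094697933399979/126411557567505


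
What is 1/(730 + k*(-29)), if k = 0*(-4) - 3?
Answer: 1/817 ≈ 0.0012240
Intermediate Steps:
k = -3 (k = 0 - 3 = -3)
1/(730 + k*(-29)) = 1/(730 - 3*(-29)) = 1/(730 + 87) = 1/817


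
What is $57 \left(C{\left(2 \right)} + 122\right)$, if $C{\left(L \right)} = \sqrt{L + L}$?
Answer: $7068$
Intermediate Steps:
$C{\left(L \right)} = \sqrt{2} \sqrt{L}$ ($C{\left(L \right)} = \sqrt{2 L} = \sqrt{2} \sqrt{L}$)
$57 \left(C{\left(2 \right)} + 122\right) = 57 \left(\sqrt{2} \sqrt{2} + 122\right) = 57 \left(2 + 122\right) = 57 \cdot 124 = 7068$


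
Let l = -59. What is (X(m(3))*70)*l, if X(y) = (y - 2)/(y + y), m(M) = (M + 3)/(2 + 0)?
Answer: -2065/3 ≈ -688.33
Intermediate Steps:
m(M) = 3/2 + M/2 (m(M) = (3 + M)/2 = (3 + M)*(½) = 3/2 + M/2)
X(y) = (-2 + y)/(2*y) (X(y) = (-2 + y)/((2*y)) = (-2 + y)*(1/(2*y)) = (-2 + y)/(2*y))
(X(m(3))*70)*l = (((-2 + (3/2 + (½)*3))/(2*(3/2 + (½)*3)))*70)*(-59) = (((-2 + (3/2 + 3/2))/(2*(3/2 + 3/2)))*70)*(-59) = (((½)*(-2 + 3)/3)*70)*(-59) = (((½)*(⅓)*1)*70)*(-59) = ((⅙)*70)*(-59) = (35/3)*(-59) = -2065/3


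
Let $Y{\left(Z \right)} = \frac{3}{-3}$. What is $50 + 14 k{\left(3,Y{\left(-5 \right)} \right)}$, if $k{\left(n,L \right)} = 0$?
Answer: $50$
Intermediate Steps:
$Y{\left(Z \right)} = -1$ ($Y{\left(Z \right)} = 3 \left(- \frac{1}{3}\right) = -1$)
$50 + 14 k{\left(3,Y{\left(-5 \right)} \right)} = 50 + 14 \cdot 0 = 50 + 0 = 50$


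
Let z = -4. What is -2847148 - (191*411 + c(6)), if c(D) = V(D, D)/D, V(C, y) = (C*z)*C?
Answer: -2925625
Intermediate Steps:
V(C, y) = -4*C² (V(C, y) = (C*(-4))*C = (-4*C)*C = -4*C²)
c(D) = -4*D (c(D) = (-4*D²)/D = -4*D)
-2847148 - (191*411 + c(6)) = -2847148 - (191*411 - 4*6) = -2847148 - (78501 - 24) = -2847148 - 1*78477 = -2847148 - 78477 = -2925625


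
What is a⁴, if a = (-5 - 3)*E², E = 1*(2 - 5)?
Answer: 26873856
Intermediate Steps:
E = -3 (E = 1*(-3) = -3)
a = -72 (a = (-5 - 3)*(-3)² = -8*9 = -72)
a⁴ = (-72)⁴ = 26873856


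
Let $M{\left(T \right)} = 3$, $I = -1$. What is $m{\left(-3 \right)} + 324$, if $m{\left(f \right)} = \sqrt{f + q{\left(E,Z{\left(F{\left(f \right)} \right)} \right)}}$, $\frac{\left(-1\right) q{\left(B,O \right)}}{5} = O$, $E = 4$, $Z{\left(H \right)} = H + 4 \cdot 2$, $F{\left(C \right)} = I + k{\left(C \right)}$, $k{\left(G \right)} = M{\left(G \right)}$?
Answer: $324 + i \sqrt{53} \approx 324.0 + 7.2801 i$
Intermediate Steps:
$k{\left(G \right)} = 3$
$F{\left(C \right)} = 2$ ($F{\left(C \right)} = -1 + 3 = 2$)
$Z{\left(H \right)} = 8 + H$ ($Z{\left(H \right)} = H + 8 = 8 + H$)
$q{\left(B,O \right)} = - 5 O$
$m{\left(f \right)} = \sqrt{-50 + f}$ ($m{\left(f \right)} = \sqrt{f - 5 \left(8 + 2\right)} = \sqrt{f - 50} = \sqrt{-50 + f}$)
$m{\left(-3 \right)} + 324 = \sqrt{-50 - 3} + 324 = \sqrt{-53} + 324 = i \sqrt{53} + 324 = 324 + i \sqrt{53}$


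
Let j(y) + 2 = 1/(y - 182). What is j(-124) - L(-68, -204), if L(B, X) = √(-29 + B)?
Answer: -613/306 - I*√97 ≈ -2.0033 - 9.8489*I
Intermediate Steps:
j(y) = -2 + 1/(-182 + y) (j(y) = -2 + 1/(y - 182) = -2 + 1/(-182 + y))
j(-124) - L(-68, -204) = (365 - 2*(-124))/(-182 - 124) - √(-29 - 68) = (365 + 248)/(-306) - √(-97) = -1/306*613 - I*√97 = -613/306 - I*√97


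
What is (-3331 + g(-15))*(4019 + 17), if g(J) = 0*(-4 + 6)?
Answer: -13443916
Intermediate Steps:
g(J) = 0 (g(J) = 0*2 = 0)
(-3331 + g(-15))*(4019 + 17) = (-3331 + 0)*(4019 + 17) = -3331*4036 = -13443916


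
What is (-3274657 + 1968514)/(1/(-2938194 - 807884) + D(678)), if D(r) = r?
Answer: -4892913557154/2539840883 ≈ -1926.5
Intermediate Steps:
(-3274657 + 1968514)/(1/(-2938194 - 807884) + D(678)) = (-3274657 + 1968514)/(1/(-2938194 - 807884) + 678) = -1306143/(1/(-3746078) + 678) = -1306143/(-1/3746078 + 678) = -1306143/2539840883/3746078 = -1306143*3746078/2539840883 = -4892913557154/2539840883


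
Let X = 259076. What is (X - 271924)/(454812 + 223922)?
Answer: -6424/339367 ≈ -0.018929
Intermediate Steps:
(X - 271924)/(454812 + 223922) = (259076 - 271924)/(454812 + 223922) = -12848/678734 = -12848*1/678734 = -6424/339367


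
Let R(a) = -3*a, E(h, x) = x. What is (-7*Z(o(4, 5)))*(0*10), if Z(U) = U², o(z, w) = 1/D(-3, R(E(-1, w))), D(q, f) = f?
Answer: 0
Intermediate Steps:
o(z, w) = -1/(3*w) (o(z, w) = 1/(-3*w) = -1/(3*w))
(-7*Z(o(4, 5)))*(0*10) = (-7*(-⅓/5)²)*(0*10) = -7*(-⅓*⅕)²*0 = -7*(-1/15)²*0 = -7*1/225*0 = -7/225*0 = 0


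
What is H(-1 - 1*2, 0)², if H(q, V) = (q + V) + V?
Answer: 9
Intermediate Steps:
H(q, V) = q + 2*V (H(q, V) = (V + q) + V = q + 2*V)
H(-1 - 1*2, 0)² = ((-1 - 1*2) + 2*0)² = ((-1 - 2) + 0)² = (-3 + 0)² = (-3)² = 9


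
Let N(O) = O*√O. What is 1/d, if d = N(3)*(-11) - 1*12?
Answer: 4/1041 - 11*√3/1041 ≈ -0.014460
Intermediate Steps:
N(O) = O^(3/2)
d = -12 - 33*√3 (d = 3^(3/2)*(-11) - 1*12 = (3*√3)*(-11) - 12 = -33*√3 - 12 = -12 - 33*√3 ≈ -69.158)
1/d = 1/(-12 - 33*√3)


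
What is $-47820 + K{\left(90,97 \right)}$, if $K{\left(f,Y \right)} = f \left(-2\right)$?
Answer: $-48000$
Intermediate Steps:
$K{\left(f,Y \right)} = - 2 f$
$-47820 + K{\left(90,97 \right)} = -47820 - 180 = -48000$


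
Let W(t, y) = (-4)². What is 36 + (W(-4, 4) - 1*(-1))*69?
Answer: 1209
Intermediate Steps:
W(t, y) = 16
36 + (W(-4, 4) - 1*(-1))*69 = 36 + (16 - 1*(-1))*69 = 36 + (16 + 1)*69 = 36 + 17*69 = 36 + 1173 = 1209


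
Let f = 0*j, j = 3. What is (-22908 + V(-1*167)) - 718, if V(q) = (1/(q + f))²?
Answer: -658905513/27889 ≈ -23626.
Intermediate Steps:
f = 0 (f = 0*3 = 0)
V(q) = q⁻² (V(q) = (1/(q + 0))² = (1/q)² = q⁻²)
(-22908 + V(-1*167)) - 718 = (-22908 + (-1*167)⁻²) - 718 = (-22908 + (-167)⁻²) - 718 = (-22908 + 1/27889) - 718 = -638881211/27889 - 718 = -658905513/27889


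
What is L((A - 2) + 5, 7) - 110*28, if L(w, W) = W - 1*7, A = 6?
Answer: -3080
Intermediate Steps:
L(w, W) = -7 + W (L(w, W) = W - 7 = -7 + W)
L((A - 2) + 5, 7) - 110*28 = (-7 + 7) - 110*28 = 0 - 3080 = -3080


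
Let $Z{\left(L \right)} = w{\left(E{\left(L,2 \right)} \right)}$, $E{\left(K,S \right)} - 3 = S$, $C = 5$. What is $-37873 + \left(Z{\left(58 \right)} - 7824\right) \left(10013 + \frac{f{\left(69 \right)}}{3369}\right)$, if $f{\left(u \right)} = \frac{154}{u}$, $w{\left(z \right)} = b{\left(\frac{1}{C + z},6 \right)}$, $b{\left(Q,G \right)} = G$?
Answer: $- \frac{6068744040233}{77487} \approx -7.8319 \cdot 10^{7}$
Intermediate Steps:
$E{\left(K,S \right)} = 3 + S$
$w{\left(z \right)} = 6$
$Z{\left(L \right)} = 6$
$-37873 + \left(Z{\left(58 \right)} - 7824\right) \left(10013 + \frac{f{\left(69 \right)}}{3369}\right) = -37873 + \left(6 - 7824\right) \left(10013 + \frac{154 \cdot \frac{1}{69}}{3369}\right) = -37873 - 7818 \left(10013 + 154 \cdot \frac{1}{69} \cdot \frac{1}{3369}\right) = -37873 - 7818 \left(10013 + \frac{154}{69} \cdot \frac{1}{3369}\right) = -37873 - 7818 \left(10013 + \frac{154}{232461}\right) = -37873 - \frac{6065809375082}{77487} = - \frac{6068744040233}{77487}$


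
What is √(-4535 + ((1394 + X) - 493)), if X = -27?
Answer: I*√3661 ≈ 60.506*I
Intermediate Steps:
√(-4535 + ((1394 + X) - 493)) = √(-4535 + ((1394 - 27) - 493)) = √(-4535 + (1367 - 493)) = √(-4535 + 874) = √(-3661) = I*√3661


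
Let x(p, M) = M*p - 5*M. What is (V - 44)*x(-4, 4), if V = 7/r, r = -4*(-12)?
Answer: 6315/4 ≈ 1578.8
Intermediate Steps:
r = 48
x(p, M) = -5*M + M*p
V = 7/48 ≈ 0.14583
(V - 44)*x(-4, 4) = (7/48 - 44)*(4*(-5 - 4)) = -2105*(-9)/12 = -2105/48*(-36) = 6315/4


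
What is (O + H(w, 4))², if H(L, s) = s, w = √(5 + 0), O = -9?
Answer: 25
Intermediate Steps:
w = √5 ≈ 2.2361
(O + H(w, 4))² = (-9 + 4)² = (-5)² = 25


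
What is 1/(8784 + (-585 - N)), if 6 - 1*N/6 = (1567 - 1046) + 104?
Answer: 1/11913 ≈ 8.3942e-5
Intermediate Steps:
N = -3714 (N = 36 - 6*((1567 - 1046) + 104) = 36 - 6*(521 + 104) = 36 - 6*625 = 36 - 3750 = -3714)
1/(8784 + (-585 - N)) = 1/(8784 + (-585 - 1*(-3714))) = 1/(8784 + (-585 + 3714)) = 1/(8784 + 3129) = 1/11913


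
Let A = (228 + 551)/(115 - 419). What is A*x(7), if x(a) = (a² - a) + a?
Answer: -2009/16 ≈ -125.56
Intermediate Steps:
x(a) = a²
A = -41/16 (A = 779/(-304) = 779*(-1/304) = -41/16 ≈ -2.5625)
A*x(7) = -41/16*7² = -41/16*49 = -2009/16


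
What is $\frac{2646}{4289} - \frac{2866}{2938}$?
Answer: $- \frac{2259163}{6300541} \approx -0.35857$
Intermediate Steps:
$\frac{2646}{4289} - \frac{2866}{2938} = 2646 \cdot \frac{1}{4289} - \frac{1433}{1469} = \frac{2646}{4289} - \frac{1433}{1469} = - \frac{2259163}{6300541}$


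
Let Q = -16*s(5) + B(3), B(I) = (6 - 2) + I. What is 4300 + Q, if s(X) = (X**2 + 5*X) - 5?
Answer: 3587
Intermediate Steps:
s(X) = -5 + X**2 + 5*X
B(I) = 4 + I
Q = -713 (Q = -16*(-5 + 5**2 + 5*5) + (4 + 3) = -16*(-5 + 25 + 25) + 7 = -16*45 + 7 = -720 + 7 = -713)
4300 + Q = 4300 - 713 = 3587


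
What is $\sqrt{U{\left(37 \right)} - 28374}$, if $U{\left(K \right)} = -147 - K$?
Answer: $i \sqrt{28558} \approx 168.99 i$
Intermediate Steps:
$\sqrt{U{\left(37 \right)} - 28374} = \sqrt{\left(-147 - 37\right) - 28374} = \sqrt{-184 - 28374} = \sqrt{-28558} = i \sqrt{28558}$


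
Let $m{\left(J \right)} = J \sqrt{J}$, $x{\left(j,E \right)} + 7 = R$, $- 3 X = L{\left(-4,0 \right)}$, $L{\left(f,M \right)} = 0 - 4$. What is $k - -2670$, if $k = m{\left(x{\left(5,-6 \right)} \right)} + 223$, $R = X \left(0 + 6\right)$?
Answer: $2894$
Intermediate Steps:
$L{\left(f,M \right)} = -4$ ($L{\left(f,M \right)} = 0 - 4 = -4$)
$X = \frac{4}{3}$ ($X = \left(- \frac{1}{3}\right) \left(-4\right) = \frac{4}{3} \approx 1.3333$)
$R = 8$ ($R = \frac{4 \left(0 + 6\right)}{3} = \frac{4}{3} \cdot 6 = 8$)
$x{\left(j,E \right)} = 1$ ($x{\left(j,E \right)} = -7 + 8 = 1$)
$m{\left(J \right)} = J^{\frac{3}{2}}$
$k = 224$ ($k = 1^{\frac{3}{2}} + 223 = 1 + 223 = 224$)
$k - -2670 = 224 - -2670 = 224 + 2670 = 2894$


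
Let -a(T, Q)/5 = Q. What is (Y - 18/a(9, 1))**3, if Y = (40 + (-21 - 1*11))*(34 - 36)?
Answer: -238328/125 ≈ -1906.6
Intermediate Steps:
a(T, Q) = -5*Q
Y = -16 (Y = (40 + (-21 - 11))*(-2) = (40 - 32)*(-2) = 8*(-2) = -16)
(Y - 18/a(9, 1))**3 = (-16 - 18/((-5*1)))**3 = (-16 - 18/(-5))**3 = (-16 - 18*(-1/5))**3 = (-16 + 18/5)**3 = (-62/5)**3 = -238328/125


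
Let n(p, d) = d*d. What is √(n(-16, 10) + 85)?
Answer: √185 ≈ 13.601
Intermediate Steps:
n(p, d) = d²
√(n(-16, 10) + 85) = √(10² + 85) = √(100 + 85) = √185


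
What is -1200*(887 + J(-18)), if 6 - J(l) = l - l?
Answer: -1071600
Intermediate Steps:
J(l) = 6 (J(l) = 6 - (l - l) = 6 - 1*0 = 6 + 0 = 6)
-1200*(887 + J(-18)) = -1200*(887 + 6) = -1200*893 = -1071600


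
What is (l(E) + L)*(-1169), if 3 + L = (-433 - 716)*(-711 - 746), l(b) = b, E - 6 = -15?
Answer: -1957000689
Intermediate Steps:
E = -9 (E = 6 - 15 = -9)
L = 1674090 (L = -3 + (-433 - 716)*(-711 - 746) = -3 - 1149*(-1457) = -3 + 1674093 = 1674090)
(l(E) + L)*(-1169) = (-9 + 1674090)*(-1169) = 1674081*(-1169) = -1957000689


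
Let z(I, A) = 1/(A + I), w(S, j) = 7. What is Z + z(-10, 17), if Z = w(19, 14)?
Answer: 50/7 ≈ 7.1429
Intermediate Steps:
Z = 7
Z + z(-10, 17) = 7 + 1/(17 - 10) = 7 + 1/7 = 7 + ⅐ = 50/7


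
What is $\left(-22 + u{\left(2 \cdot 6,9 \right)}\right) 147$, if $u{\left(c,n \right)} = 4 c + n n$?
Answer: $15729$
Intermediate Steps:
$u{\left(c,n \right)} = n^{2} + 4 c$ ($u{\left(c,n \right)} = 4 c + n^{2} = n^{2} + 4 c$)
$\left(-22 + u{\left(2 \cdot 6,9 \right)}\right) 147 = \left(-22 + \left(9^{2} + 4 \cdot 2 \cdot 6\right)\right) 147 = \left(-22 + \left(81 + 4 \cdot 12\right)\right) 147 = \left(-22 + \left(81 + 48\right)\right) 147 = \left(-22 + 129\right) 147 = 107 \cdot 147 = 15729$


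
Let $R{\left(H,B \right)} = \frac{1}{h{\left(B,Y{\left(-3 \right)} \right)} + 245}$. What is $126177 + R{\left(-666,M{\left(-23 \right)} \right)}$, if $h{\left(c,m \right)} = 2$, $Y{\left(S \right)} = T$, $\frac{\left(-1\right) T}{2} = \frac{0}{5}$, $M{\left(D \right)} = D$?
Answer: $\frac{31165720}{247} \approx 1.2618 \cdot 10^{5}$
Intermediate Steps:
$T = 0$ ($T = - 2 \cdot \frac{0}{5} = - 2 \cdot 0 \cdot \frac{1}{5} = \left(-2\right) 0 = 0$)
$Y{\left(S \right)} = 0$
$R{\left(H,B \right)} = \frac{1}{247}$ ($R{\left(H,B \right)} = \frac{1}{2 + 245} = \frac{1}{247}$)
$126177 + R{\left(-666,M{\left(-23 \right)} \right)} = 126177 + \frac{1}{247} = \frac{31165720}{247}$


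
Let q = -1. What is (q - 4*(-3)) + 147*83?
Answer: 12212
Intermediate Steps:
(q - 4*(-3)) + 147*83 = (-1 - 4*(-3)) + 147*83 = (-1 + 12) + 12201 = 11 + 12201 = 12212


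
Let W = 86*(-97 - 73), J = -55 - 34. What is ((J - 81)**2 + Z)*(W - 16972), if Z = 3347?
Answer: -1018747224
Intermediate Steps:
J = -89
W = -14620 (W = 86*(-170) = -14620)
((J - 81)**2 + Z)*(W - 16972) = ((-89 - 81)**2 + 3347)*(-14620 - 16972) = ((-170)**2 + 3347)*(-31592) = (28900 + 3347)*(-31592) = 32247*(-31592) = -1018747224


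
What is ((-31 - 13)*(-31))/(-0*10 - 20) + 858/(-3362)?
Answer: -575366/8405 ≈ -68.455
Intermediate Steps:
((-31 - 13)*(-31))/(-0*10 - 20) + 858/(-3362) = (-44*(-31))/(-4*0 - 20) + 858*(-1/3362) = 1364/(0 - 20) - 429/1681 = 1364/(-20) - 429/1681 = 1364*(-1/20) - 429/1681 = -341/5 - 429/1681 = -575366/8405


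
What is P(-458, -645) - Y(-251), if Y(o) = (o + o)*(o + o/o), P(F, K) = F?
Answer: -125958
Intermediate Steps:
Y(o) = 2*o*(1 + o) (Y(o) = (2*o)*(o + 1) = (2*o)*(1 + o) = 2*o*(1 + o))
P(-458, -645) - Y(-251) = -458 - 2*(-251)*(1 - 251) = -458 - 2*(-251)*(-250) = -458 - 1*125500 = -458 - 125500 = -125958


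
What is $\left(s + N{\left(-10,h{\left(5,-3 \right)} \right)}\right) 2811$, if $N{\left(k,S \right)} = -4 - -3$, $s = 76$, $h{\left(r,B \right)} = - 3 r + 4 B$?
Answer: $210825$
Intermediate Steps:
$N{\left(k,S \right)} = -1$ ($N{\left(k,S \right)} = -4 + 3 = -1$)
$\left(s + N{\left(-10,h{\left(5,-3 \right)} \right)}\right) 2811 = \left(76 - 1\right) 2811 = 75 \cdot 2811 = 210825$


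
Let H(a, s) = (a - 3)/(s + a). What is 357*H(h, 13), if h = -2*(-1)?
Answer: -119/5 ≈ -23.800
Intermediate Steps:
h = 2
H(a, s) = (-3 + a)/(a + s)
357*H(h, 13) = 357*((-3 + 2)/(2 + 13)) = 357*(-1/15) = -119/5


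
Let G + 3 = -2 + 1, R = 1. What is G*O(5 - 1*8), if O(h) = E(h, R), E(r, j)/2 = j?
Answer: -8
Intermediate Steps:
E(r, j) = 2*j
O(h) = 2 (O(h) = 2*1 = 2)
G = -4 (G = -3 + (-2 + 1) = -3 - 1 = -4)
G*O(5 - 1*8) = -4*2 = -8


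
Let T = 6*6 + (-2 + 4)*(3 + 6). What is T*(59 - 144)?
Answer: -4590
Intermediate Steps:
T = 54 (T = 36 + 2*9 = 36 + 18 = 54)
T*(59 - 144) = 54*(59 - 144) = 54*(-85) = -4590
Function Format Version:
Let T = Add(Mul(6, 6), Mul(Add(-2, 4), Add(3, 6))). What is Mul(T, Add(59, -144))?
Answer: -4590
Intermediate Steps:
T = 54 (T = Add(36, Mul(2, 9)) = Add(36, 18) = 54)
Mul(T, Add(59, -144)) = Mul(54, Add(59, -144)) = Mul(54, -85) = -4590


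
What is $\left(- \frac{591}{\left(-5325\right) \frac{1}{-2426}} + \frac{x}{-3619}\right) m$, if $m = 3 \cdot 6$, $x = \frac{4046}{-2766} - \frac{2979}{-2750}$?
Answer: $- \frac{789371707876611}{162873547375} \approx -4846.5$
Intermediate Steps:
$x = - \frac{1443293}{3803250}$ ($x = 4046 \left(- \frac{1}{2766}\right) - - \frac{2979}{2750} = - \frac{2023}{1383} + \frac{2979}{2750} = - \frac{1443293}{3803250} \approx -0.37949$)
$m = 18$
$\left(- \frac{591}{\left(-5325\right) \frac{1}{-2426}} + \frac{x}{-3619}\right) m = \left(- \frac{591}{\left(-5325\right) \frac{1}{-2426}} - \frac{1443293}{3803250 \left(-3619\right)}\right) 18 = \left(- \frac{591}{\left(-5325\right) \left(- \frac{1}{2426}\right)} - - \frac{1443293}{13763961750}\right) 18 = \left(- \frac{591}{\frac{5325}{2426}} + \frac{1443293}{13763961750}\right) 18 = \left(\left(-591\right) \frac{2426}{5325} + \frac{1443293}{13763961750}\right) 18 = \left(- \frac{477922}{1775} + \frac{1443293}{13763961750}\right) 18 = \left(- \frac{263123902625537}{977241284250}\right) 18 = - \frac{789371707876611}{162873547375}$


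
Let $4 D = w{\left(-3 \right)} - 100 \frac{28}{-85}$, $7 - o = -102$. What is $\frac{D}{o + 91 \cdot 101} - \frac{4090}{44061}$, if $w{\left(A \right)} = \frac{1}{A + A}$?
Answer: $- \frac{5123933359}{55728352800} \approx -0.091945$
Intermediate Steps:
$o = 109$ ($o = 7 - -102 = 7 + 102 = 109$)
$w{\left(A \right)} = \frac{1}{2 A}$
$D = \frac{3343}{408}$ ($D = \frac{\frac{1}{2 \left(-3\right)} - 100 \frac{28}{-85}}{4} = \frac{\frac{1}{2} \left(- \frac{1}{3}\right) - 100 \cdot 28 \left(- \frac{1}{85}\right)}{4} = \frac{- \frac{1}{6} - - \frac{560}{17}}{4} = \frac{- \frac{1}{6} + \frac{560}{17}}{4} = \frac{1}{4} \cdot \frac{3343}{102} = \frac{3343}{408} \approx 8.1936$)
$\frac{D}{o + 91 \cdot 101} - \frac{4090}{44061} = \frac{3343}{408 \left(109 + 91 \cdot 101\right)} - \frac{4090}{44061} = \frac{3343}{408 \left(109 + 9191\right)} - \frac{4090}{44061} = \frac{3343}{408 \cdot 9300} - \frac{4090}{44061} = \frac{3343}{408} \cdot \frac{1}{9300} - \frac{4090}{44061} = \frac{3343}{3794400} - \frac{4090}{44061} = - \frac{5123933359}{55728352800}$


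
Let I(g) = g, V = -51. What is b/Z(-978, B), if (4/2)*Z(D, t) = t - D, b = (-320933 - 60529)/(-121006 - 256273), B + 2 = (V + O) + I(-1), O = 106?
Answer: 381462/194298685 ≈ 0.0019633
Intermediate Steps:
B = 52 (B = -2 + ((-51 + 106) - 1) = -2 + (55 - 1) = -2 + 54 = 52)
b = 381462/377279 (b = -381462/(-377279) = -381462*(-1/377279) = 381462/377279 ≈ 1.0111)
Z(D, t) = t/2 - D/2 (Z(D, t) = (t - D)/2 = t/2 - D/2)
b/Z(-978, B) = 381462/(377279*((½)*52 - ½*(-978))) = 381462/(377279*(26 + 489)) = (381462/377279)/515 = (381462/377279)*(1/515) = 381462/194298685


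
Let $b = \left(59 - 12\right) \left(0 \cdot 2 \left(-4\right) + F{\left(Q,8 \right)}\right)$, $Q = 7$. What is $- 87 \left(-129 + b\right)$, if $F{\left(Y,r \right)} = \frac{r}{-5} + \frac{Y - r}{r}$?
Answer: $\frac{731061}{40} \approx 18277.0$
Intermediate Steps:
$F{\left(Y,r \right)} = - \frac{r}{5} + \frac{Y - r}{r}$ ($F{\left(Y,r \right)} = r \left(- \frac{1}{5}\right) + \frac{Y - r}{r} = - \frac{r}{5} + \frac{Y - r}{r}$)
$b = - \frac{3243}{40}$ ($b = \left(59 - 12\right) \left(0 \cdot 2 \left(-4\right) - \left(\frac{13}{5} - \frac{7}{8}\right)\right) = 47 \left(0 \left(-4\right) - \frac{69}{40}\right) = 47 \left(0 - \frac{69}{40}\right) = 47 \left(- \frac{69}{40}\right) = - \frac{3243}{40} \approx -81.075$)
$- 87 \left(-129 + b\right) = - 87 \left(-129 - \frac{3243}{40}\right) = \left(-87\right) \left(- \frac{8403}{40}\right) = \frac{731061}{40}$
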